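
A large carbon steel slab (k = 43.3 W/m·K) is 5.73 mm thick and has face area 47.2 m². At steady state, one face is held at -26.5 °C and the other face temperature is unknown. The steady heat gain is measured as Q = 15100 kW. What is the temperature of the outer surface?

Sum the resistances:
  R_carbon steel = L/(kA) = 0.00573/(43.3·47.2) = 2.804×10^-6 K/W
ΣR = 2.804×10^-6 K/W
ΔT = Q·ΣR = 1.51×10^7 × 2.804×10^-6 = 42.34 K
Heat flows inward, so T_out = T_in + ΔT = -26.5 + 42.34 = 15.8 °C

T_out = 15.8 °C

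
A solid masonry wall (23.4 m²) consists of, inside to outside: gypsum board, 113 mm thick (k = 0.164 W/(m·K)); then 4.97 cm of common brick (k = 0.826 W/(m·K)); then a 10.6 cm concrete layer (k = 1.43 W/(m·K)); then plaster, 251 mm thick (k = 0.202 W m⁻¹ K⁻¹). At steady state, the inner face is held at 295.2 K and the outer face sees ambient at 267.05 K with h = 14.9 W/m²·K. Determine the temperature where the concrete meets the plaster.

Series thermal resistances, inner to outer:
  R_gypsum board = L/(kA) = 0.113/(0.164·23.4) = 0.02945 K/W
  R_common brick = L/(kA) = 0.0497/(0.826·23.4) = 0.002571 K/W
  R_concrete = L/(kA) = 0.106/(1.43·23.4) = 0.003168 K/W
  R_plaster = L/(kA) = 0.251/(0.202·23.4) = 0.05310 K/W
  R_conv,out = 1/(hA) = 1/(14.9·23.4) = 0.002868 K/W
ΣR = 0.02945 + 0.002571 + 0.003168 + 0.05310 + 0.002868 = 0.09116 K/W
Q = ΔT/ΣR = (295.2 K − 267.05 K)/0.09116 = 308.8 W
From the inner boundary to the concrete/plaster interface, ΣR_partial = 0.03519 K/W.
T_interface = T_in − Q·ΣR_partial = 295.2 K − (308.8)(0.03519) = 284.3 K

T = 284.3 K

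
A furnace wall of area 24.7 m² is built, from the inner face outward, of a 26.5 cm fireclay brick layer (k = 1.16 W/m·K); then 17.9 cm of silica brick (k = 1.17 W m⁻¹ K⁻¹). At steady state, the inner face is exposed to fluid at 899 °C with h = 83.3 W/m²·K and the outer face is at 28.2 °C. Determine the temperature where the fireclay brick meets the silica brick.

T = 367 °C

Resistance network (inner→outer):
  R_conv,in = 1/(hA) = 1/(83.3·24.7) = 4.860×10^-4 K/W
  R_fireclay brick = L/(kA) = 0.265/(1.16·24.7) = 0.009249 K/W
  R_silica brick = L/(kA) = 0.179/(1.17·24.7) = 0.006194 K/W
ΣR = 4.860×10^-4 + 0.009249 + 0.006194 = 0.01593 K/W
Q = ΔT/ΣR = (899 °C − 28.2 °C)/0.01593 = 54660 W
From the inner boundary to the fireclay brick/silica brick interface, ΣR_partial = 0.009735 K/W.
T_interface = T_in − Q·ΣR_partial = 899 °C − (54660)(0.009735) = 367 °C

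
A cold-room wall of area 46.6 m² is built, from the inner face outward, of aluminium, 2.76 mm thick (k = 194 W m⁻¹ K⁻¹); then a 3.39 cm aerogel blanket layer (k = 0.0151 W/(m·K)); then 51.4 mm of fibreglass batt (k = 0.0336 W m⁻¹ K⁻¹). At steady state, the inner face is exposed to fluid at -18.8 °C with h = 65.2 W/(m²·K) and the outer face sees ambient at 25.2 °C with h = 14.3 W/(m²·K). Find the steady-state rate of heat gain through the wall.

Q = 531 W

Treat each layer as a resistance in series:
  R_conv,in = 1/(hA) = 1/(65.2·46.6) = 3.291×10^-4 K/W
  R_aluminium = L/(kA) = 0.00276/(194·46.6) = 3.053×10^-7 K/W
  R_aerogel blanket = L/(kA) = 0.0339/(0.0151·46.6) = 0.04818 K/W
  R_fibreglass batt = L/(kA) = 0.0514/(0.0336·46.6) = 0.03283 K/W
  R_conv,out = 1/(hA) = 1/(14.3·46.6) = 0.001501 K/W
ΣR = 3.291×10^-4 + 3.053×10^-7 + 0.04818 + 0.03283 + 0.001501 = 0.08284 K/W
Q = ΔT/ΣR = (-18.8 °C − 25.2 °C)/0.08284 = -531 W
(Negative Q ⇒ heat flows inward; heat gain = 531 W.)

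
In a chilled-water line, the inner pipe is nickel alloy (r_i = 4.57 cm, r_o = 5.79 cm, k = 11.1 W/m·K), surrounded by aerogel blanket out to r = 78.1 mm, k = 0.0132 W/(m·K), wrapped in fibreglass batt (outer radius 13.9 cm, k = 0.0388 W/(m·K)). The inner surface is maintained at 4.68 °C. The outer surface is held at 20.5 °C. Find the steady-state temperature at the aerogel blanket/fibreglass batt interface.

T = 14.2 °C

Series thermal resistances, inner to outer:
  R'_nickel alloy = ln(0.0579/0.0457)/(2πk) = 0.2366/(2π·11.1) = 0.003393 m·K/W
  R'_aerogel blanket = ln(0.0781/0.0579)/(2πk) = 0.2993/(2π·0.0132) = 3.608 m·K/W
  R'_fibreglass batt = ln(0.139/0.0781)/(2πk) = 0.5765/(2π·0.0388) = 2.365 m·K/W
ΣR = 0.003393 + 3.608 + 2.365 = 5.976 m·K/W
Q' = ΔT/ΣR = (4.68 °C − 20.5 °C)/5.976 = -2.647 W/m
From the inner boundary to the aerogel blanket/fibreglass batt interface, ΣR_partial = 3.611 m·K/W.
T_interface = T_in − Q'·ΣR_partial = 4.68 °C − (-2.647)(3.611) = 14.2 °C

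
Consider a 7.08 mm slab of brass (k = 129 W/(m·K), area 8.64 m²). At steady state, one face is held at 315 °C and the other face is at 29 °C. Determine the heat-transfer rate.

Q = kA·ΔT/L = 129 × 8.64 × |315 °C − 29 °C| / 0.00708 = 4.50×10^7 W

Q = 45000 kW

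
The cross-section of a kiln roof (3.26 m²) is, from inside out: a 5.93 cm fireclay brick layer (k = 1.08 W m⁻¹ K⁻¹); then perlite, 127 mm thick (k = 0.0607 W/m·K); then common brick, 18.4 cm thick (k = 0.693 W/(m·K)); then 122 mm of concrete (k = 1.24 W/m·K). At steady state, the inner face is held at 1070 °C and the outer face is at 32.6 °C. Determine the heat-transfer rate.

Treat each layer as a resistance in series:
  R_fireclay brick = L/(kA) = 0.0593/(1.08·3.26) = 0.01684 K/W
  R_perlite = L/(kA) = 0.127/(0.0607·3.26) = 0.6418 K/W
  R_common brick = L/(kA) = 0.184/(0.693·3.26) = 0.08145 K/W
  R_concrete = L/(kA) = 0.122/(1.24·3.26) = 0.03018 K/W
ΣR = 0.01684 + 0.6418 + 0.08145 + 0.03018 = 0.7703 K/W
Q = ΔT/ΣR = (1070 °C − 32.6 °C)/0.7703 = 1350 W

Q = 1350 W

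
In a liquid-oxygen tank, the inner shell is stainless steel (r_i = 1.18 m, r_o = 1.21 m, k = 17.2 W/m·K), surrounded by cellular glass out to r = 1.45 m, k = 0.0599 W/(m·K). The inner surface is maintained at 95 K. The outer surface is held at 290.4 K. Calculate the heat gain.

Resistance network (inner→outer):
  R_stainless steel = (1/1.18 − 1/1.21)/(4πk) = 0.02101/(4π·17.2) = 9.721×10^-5 K/W
  R_cellular glass = (1/1.21 − 1/1.45)/(4πk) = 0.1368/(4π·0.0599) = 0.1817 K/W
ΣR = 9.721×10^-5 + 0.1817 = 0.1818 K/W
Q = ΔT/ΣR = (95 K − 290.4 K)/0.1818 = -1070 W
(Negative Q ⇒ heat flows inward; heat gain = 1070 W.)

Q = 1070 W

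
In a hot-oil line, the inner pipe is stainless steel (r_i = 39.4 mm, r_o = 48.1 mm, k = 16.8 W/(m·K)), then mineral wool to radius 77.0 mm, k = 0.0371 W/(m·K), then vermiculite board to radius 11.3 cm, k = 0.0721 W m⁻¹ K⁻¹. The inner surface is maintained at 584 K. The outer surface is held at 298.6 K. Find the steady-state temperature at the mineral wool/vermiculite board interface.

Series thermal resistances, inner to outer:
  R'_stainless steel = ln(0.0481/0.0394)/(2πk) = 0.1995/(2π·16.8) = 0.001890 m·K/W
  R'_mineral wool = ln(0.0770/0.0481)/(2πk) = 0.4705/(2π·0.0371) = 2.018 m·K/W
  R'_vermiculite board = ln(0.113/0.0770)/(2πk) = 0.3836/(2π·0.0721) = 0.8467 m·K/W
ΣR = 0.001890 + 2.018 + 0.8467 = 2.867 m·K/W
Q' = ΔT/ΣR = (584 K − 298.6 K)/2.867 = 99.55 W/m
From the inner boundary to the mineral wool/vermiculite board interface, ΣR_partial = 2.020 m·K/W.
T_interface = T_in − Q'·ΣR_partial = 584 K − (99.55)(2.020) = 383 K

T = 383 K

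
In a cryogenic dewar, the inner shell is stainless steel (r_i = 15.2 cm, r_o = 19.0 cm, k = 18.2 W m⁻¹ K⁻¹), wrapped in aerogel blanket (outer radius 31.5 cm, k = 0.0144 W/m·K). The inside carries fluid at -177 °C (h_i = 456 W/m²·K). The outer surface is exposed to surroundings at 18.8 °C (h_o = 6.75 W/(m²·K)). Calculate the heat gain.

Q = 16.8 W

Series thermal resistances, inner to outer:
  R_conv,in = 1/(4πr²h) = 1/(4π·0.152²·456) = 0.007553 K/W
  R_stainless steel = (1/0.152 − 1/0.190)/(4πk) = 1.316/(4π·18.2) = 0.005753 K/W
  R_aerogel blanket = (1/0.190 − 1/0.315)/(4πk) = 2.089/(4π·0.0144) = 11.54 K/W
  R_conv,out = 1/(4πr²h) = 1/(4π·0.315²·6.75) = 0.1188 K/W
ΣR = 0.007553 + 0.005753 + 11.54 + 0.1188 = 11.67 K/W
Q = ΔT/ΣR = (-177 °C − 18.8 °C)/11.67 = -16.8 W
(Negative Q ⇒ heat flows inward; heat gain = 16.8 W.)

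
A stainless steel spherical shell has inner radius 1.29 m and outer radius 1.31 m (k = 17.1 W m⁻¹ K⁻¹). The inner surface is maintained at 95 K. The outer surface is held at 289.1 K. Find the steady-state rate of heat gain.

Q = 4πk·ΔT/(1/r₁ − 1/r₂) = 4π × 17.1 × 194.1 / (1/1.29 − 1/1.31) = 3.52×10^6 W

Q = 3520 kW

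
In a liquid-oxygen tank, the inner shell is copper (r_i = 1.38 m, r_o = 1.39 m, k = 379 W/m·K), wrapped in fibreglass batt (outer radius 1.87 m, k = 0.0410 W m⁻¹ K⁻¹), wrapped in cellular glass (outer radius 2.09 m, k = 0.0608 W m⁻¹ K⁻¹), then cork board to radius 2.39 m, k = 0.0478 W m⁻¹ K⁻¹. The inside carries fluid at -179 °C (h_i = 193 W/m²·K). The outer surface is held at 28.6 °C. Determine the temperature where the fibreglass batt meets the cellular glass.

Treat each layer as a resistance in series:
  R_conv,in = 1/(4πr²h) = 1/(4π·1.38²·193) = 2.165×10^-4 K/W
  R_copper = (1/1.38 − 1/1.39)/(4πk) = 0.005213/(4π·379) = 1.095×10^-6 K/W
  R_fibreglass batt = (1/1.39 − 1/1.87)/(4πk) = 0.1847/(4π·0.0410) = 0.3584 K/W
  R_cellular glass = (1/1.87 − 1/2.09)/(4πk) = 0.05629/(4π·0.0608) = 0.07368 K/W
  R_cork board = (1/2.09 − 1/2.39)/(4πk) = 0.06006/(4π·0.0478) = 0.09999 K/W
ΣR = 2.165×10^-4 + 1.095×10^-6 + 0.3584 + 0.07368 + 0.09999 = 0.5323 K/W
Q = ΔT/ΣR = (-179 °C − 28.6 °C)/0.5323 = -390.0 W
From the inner boundary to the fibreglass batt/cellular glass interface, ΣR_partial = 0.3586 K/W.
T_interface = T_in − Q·ΣR_partial = -179 °C − (-390.0)(0.3586) = -39.1 °C

T = -39.1 °C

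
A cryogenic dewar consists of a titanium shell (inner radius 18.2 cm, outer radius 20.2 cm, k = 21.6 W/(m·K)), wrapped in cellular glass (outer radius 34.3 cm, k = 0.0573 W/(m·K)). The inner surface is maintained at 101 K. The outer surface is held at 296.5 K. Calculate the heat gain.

Q = 69.1 W

Resistance network (inner→outer):
  R_titanium = (1/0.182 − 1/0.202)/(4πk) = 0.5440/(4π·21.6) = 0.002004 K/W
  R_cellular glass = (1/0.202 − 1/0.343)/(4πk) = 2.035/(4π·0.0573) = 2.826 K/W
ΣR = 0.002004 + 2.826 = 2.828 K/W
Q = ΔT/ΣR = (101 K − 296.5 K)/2.828 = -69.1 W
(Negative Q ⇒ heat flows inward; heat gain = 69.1 W.)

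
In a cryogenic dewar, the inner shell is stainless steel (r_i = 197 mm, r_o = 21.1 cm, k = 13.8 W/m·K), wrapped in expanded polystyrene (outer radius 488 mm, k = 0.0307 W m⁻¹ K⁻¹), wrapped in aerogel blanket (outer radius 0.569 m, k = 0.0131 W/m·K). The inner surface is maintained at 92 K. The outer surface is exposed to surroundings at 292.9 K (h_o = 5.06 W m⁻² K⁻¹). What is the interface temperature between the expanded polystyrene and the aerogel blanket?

Series thermal resistances, inner to outer:
  R_stainless steel = (1/0.197 − 1/0.211)/(4πk) = 0.3368/(4π·13.8) = 0.001942 K/W
  R_expanded polystyrene = (1/0.211 − 1/0.488)/(4πk) = 2.690/(4π·0.0307) = 6.973 K/W
  R_aerogel blanket = (1/0.488 − 1/0.569)/(4πk) = 0.2917/(4π·0.0131) = 1.772 K/W
  R_conv,out = 1/(4πr²h) = 1/(4π·0.569²·5.06) = 0.04858 K/W
ΣR = 0.001942 + 6.973 + 1.772 + 0.04858 = 8.796 K/W
Q = ΔT/ΣR = (92 K − 292.9 K)/8.796 = -22.84 W
From the inner boundary to the expanded polystyrene/aerogel blanket interface, ΣR_partial = 6.975 K/W.
T_interface = T_in − Q·ΣR_partial = 92 K − (-22.84)(6.975) = 251.3 K

T = 251.3 K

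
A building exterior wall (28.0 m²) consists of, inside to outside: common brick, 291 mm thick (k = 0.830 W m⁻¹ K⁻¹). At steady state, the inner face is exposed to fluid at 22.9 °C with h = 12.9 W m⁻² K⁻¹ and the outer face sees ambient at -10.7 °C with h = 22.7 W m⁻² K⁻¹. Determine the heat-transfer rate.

Series thermal resistances, inner to outer:
  R_conv,in = 1/(hA) = 1/(12.9·28.0) = 0.002769 K/W
  R_common brick = L/(kA) = 0.291/(0.830·28.0) = 0.01252 K/W
  R_conv,out = 1/(hA) = 1/(22.7·28.0) = 0.001573 K/W
ΣR = 0.002769 + 0.01252 + 0.001573 = 0.01686 K/W
Q = ΔT/ΣR = (22.9 °C − -10.7 °C)/0.01686 = 1990 W

Q = 1990 W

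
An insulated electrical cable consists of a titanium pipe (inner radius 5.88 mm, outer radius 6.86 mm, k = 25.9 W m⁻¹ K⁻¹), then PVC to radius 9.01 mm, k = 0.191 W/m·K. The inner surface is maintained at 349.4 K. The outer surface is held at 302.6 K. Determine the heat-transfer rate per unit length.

Q' = 205 W/m

Series thermal resistances, inner to outer:
  R'_titanium = ln(0.00686/0.00588)/(2πk) = 0.1542/(2π·25.9) = 9.473×10^-4 m·K/W
  R'_PVC = ln(0.00901/0.00686)/(2πk) = 0.2726/(2π·0.191) = 0.2272 m·K/W
ΣR = 9.473×10^-4 + 0.2272 = 0.2281 m·K/W
Q' = ΔT/ΣR = (349.4 K − 302.6 K)/0.2281 = 205 W/m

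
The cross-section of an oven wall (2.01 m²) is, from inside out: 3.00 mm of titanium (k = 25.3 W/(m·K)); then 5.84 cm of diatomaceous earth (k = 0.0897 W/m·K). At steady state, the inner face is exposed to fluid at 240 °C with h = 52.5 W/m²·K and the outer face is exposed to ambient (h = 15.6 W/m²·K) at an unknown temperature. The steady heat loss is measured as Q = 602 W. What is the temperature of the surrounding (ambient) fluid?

T_out = 20.1 °C

Series resistances:
  R_conv,in = 1/(hA) = 1/(52.5·2.01) = 0.009476 K/W
  R_titanium = L/(kA) = 0.00300/(25.3·2.01) = 5.899×10^-5 K/W
  R_diatomaceous earth = L/(kA) = 0.0584/(0.0897·2.01) = 0.3239 K/W
  R_conv,out = 1/(hA) = 1/(15.6·2.01) = 0.03189 K/W
ΣR = 0.3653 K/W
ΔT = Q·ΣR = 602 × 0.3653 = 219.9 K
Heat flows outward, so T_out = T_in − ΔT = 240 − 219.9 = 20.1 °C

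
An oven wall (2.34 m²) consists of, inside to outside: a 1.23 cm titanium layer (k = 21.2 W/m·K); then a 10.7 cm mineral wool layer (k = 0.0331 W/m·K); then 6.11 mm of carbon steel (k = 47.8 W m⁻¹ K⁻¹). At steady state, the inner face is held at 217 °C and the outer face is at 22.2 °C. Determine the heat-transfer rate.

Q = 141 W

Resistance network (inner→outer):
  R_titanium = L/(kA) = 0.0123/(21.2·2.34) = 2.479×10^-4 K/W
  R_mineral wool = L/(kA) = 0.107/(0.0331·2.34) = 1.381 K/W
  R_carbon steel = L/(kA) = 0.00611/(47.8·2.34) = 5.463×10^-5 K/W
ΣR = 2.479×10^-4 + 1.381 + 5.463×10^-5 = 1.381 K/W
Q = ΔT/ΣR = (217 °C − 22.2 °C)/1.381 = 141 W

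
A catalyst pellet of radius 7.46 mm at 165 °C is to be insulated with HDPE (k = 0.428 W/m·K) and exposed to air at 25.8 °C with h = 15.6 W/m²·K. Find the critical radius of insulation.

r_cr = 5.49 cm

For a sphere, r_cr = 2k_ins/h = 2·0.428/15.6 = 0.0549 m = 5.49 cm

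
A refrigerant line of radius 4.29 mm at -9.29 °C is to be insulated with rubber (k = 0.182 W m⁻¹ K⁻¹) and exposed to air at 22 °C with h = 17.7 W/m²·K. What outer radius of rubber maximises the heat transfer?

For a cylinder, r_cr = k_ins/h = 0.182/17.7 = 0.0103 m = 1.03 cm

r_cr = 1.03 cm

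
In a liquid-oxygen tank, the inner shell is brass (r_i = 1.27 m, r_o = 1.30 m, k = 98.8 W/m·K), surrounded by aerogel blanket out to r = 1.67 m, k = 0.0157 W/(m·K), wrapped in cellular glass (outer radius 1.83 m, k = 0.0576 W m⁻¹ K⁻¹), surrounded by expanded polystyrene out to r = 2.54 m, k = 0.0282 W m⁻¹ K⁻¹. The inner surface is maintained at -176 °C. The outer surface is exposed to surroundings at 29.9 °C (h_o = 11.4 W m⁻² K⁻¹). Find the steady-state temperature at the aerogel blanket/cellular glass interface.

Series thermal resistances, inner to outer:
  R_brass = (1/1.27 − 1/1.30)/(4πk) = 0.01817/(4π·98.8) = 1.464×10^-5 K/W
  R_aerogel blanket = (1/1.30 − 1/1.67)/(4πk) = 0.1704/(4π·0.0157) = 0.8638 K/W
  R_cellular glass = (1/1.67 − 1/1.83)/(4πk) = 0.05235/(4π·0.0576) = 0.07233 K/W
  R_expanded polystyrene = (1/1.83 − 1/2.54)/(4πk) = 0.1527/(4π·0.0282) = 0.4310 K/W
  R_conv,out = 1/(4πr²h) = 1/(4π·2.54²·11.4) = 0.001082 K/W
ΣR = 1.464×10^-5 + 0.8638 + 0.07233 + 0.4310 + 0.001082 = 1.368 K/W
Q = ΔT/ΣR = (-176 °C − 29.9 °C)/1.368 = -150.5 W
From the inner boundary to the aerogel blanket/cellular glass interface, ΣR_partial = 0.8638 K/W.
T_interface = T_in − Q·ΣR_partial = -176 °C − (-150.5)(0.8638) = -46.0 °C

T = -46.0 °C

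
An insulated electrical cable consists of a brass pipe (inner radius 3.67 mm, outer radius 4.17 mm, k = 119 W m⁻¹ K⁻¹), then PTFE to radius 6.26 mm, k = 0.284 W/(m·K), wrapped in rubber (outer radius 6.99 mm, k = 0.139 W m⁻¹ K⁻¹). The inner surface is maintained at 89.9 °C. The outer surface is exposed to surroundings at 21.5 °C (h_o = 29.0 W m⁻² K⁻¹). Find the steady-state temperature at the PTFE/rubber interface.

T = 76.2 °C

Resistance network (inner→outer):
  R'_brass = ln(0.00417/0.00367)/(2πk) = 0.1277/(2π·119) = 1.708×10^-4 m·K/W
  R'_PTFE = ln(0.00626/0.00417)/(2πk) = 0.4063/(2π·0.284) = 0.2277 m·K/W
  R'_rubber = ln(0.00699/0.00626)/(2πk) = 0.1103/(2π·0.139) = 0.1263 m·K/W
  R'_conv,out = 1/(2πr h) = 1/(2π·0.00699·29.0) = 0.7851 m·K/W
ΣR = 1.708×10^-4 + 0.2277 + 0.1263 + 0.7851 = 1.139 m·K/W
Q' = ΔT/ΣR = (89.9 °C − 21.5 °C)/1.139 = 60.05 W/m
From the inner boundary to the PTFE/rubber interface, ΣR_partial = 0.2279 m·K/W.
T_interface = T_in − Q'·ΣR_partial = 89.9 °C − (60.05)(0.2279) = 76.2 °C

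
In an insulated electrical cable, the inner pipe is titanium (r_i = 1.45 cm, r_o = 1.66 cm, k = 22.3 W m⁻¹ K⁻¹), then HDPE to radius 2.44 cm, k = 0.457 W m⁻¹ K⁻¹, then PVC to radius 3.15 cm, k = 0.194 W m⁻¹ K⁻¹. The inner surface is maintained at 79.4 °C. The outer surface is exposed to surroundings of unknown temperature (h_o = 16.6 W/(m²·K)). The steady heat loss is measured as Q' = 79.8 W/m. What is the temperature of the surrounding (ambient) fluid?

Sum the resistances:
  R'_titanium = ln(0.0166/0.0145)/(2πk) = 0.1353/(2π·22.3) = 9.653×10^-4 m·K/W
  R'_HDPE = ln(0.0244/0.0166)/(2πk) = 0.3852/(2π·0.457) = 0.1341 m·K/W
  R'_PVC = ln(0.0315/0.0244)/(2πk) = 0.2554/(2π·0.194) = 0.2095 m·K/W
  R'_conv,out = 1/(2πr h) = 1/(2π·0.0315·16.6) = 0.3044 m·K/W
ΣR = 0.6490 m·K/W
ΔT = Q'·ΣR = 79.8 × 0.6490 = 51.79 K
Heat flows outward, so T_out = T_in − ΔT = 79.4 − 51.79 = 27.6 °C

T_out = 27.6 °C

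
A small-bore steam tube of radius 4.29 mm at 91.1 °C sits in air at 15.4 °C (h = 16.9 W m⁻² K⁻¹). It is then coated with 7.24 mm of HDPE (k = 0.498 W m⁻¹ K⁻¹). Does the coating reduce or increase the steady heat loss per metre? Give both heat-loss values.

increases: 34.5 → 66.8 W/m

Critical radius for a cylinder: r_cr = k/h = 0.0295 m = 2.95 cm.
Outer radius after coating: r₂ = 0.00429 + 0.00724 = 0.01153 m.
Since r₁ < r_cr and r₂ ≤ r_cr, the coating moves toward the maximum at r_cr — heat loss rises.
Bare: R = 1/(2πr₁h) = 2.195 m·K/W; Q = 75.7/2.195 = 34.5 W/m.
Coated: R = R_cond + R_conv = 1.133 m·K/W; Q = 75.7/1.133 = 66.8 W/m.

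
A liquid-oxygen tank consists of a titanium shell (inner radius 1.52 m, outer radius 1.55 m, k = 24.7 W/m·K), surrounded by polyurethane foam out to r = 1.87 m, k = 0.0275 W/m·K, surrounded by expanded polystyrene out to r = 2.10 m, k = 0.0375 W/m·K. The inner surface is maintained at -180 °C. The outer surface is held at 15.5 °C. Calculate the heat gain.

Q = 441 W

Series thermal resistances, inner to outer:
  R_titanium = (1/1.52 − 1/1.55)/(4πk) = 0.01273/(4π·24.7) = 4.102×10^-5 K/W
  R_polyurethane foam = (1/1.55 − 1/1.87)/(4πk) = 0.1104/(4π·0.0275) = 0.3195 K/W
  R_expanded polystyrene = (1/1.87 − 1/2.10)/(4πk) = 0.05857/(4π·0.0375) = 0.1243 K/W
ΣR = 4.102×10^-5 + 0.3195 + 0.1243 = 0.4438 K/W
Q = ΔT/ΣR = (-180 °C − 15.5 °C)/0.4438 = -441 W
(Negative Q ⇒ heat flows inward; heat gain = 441 W.)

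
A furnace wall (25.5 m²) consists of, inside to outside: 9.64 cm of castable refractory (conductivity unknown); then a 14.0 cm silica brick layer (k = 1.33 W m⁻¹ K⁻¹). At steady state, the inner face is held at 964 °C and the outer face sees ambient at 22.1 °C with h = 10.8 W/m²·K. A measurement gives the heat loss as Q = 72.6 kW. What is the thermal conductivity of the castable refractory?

ΣR = ΔT/Q = |964 − 22.1|/72600 = 0.01297 K/W
Known resistances:
  R_silica brick = L/(kA) = 0.140/(1.33·25.5) = 0.004128 K/W
  R_conv,out = 1/(hA) = 1/(10.8·25.5) = 0.003631 K/W
R_castable refractory = ΣR − ΣR_known = 0.01297 − 0.007759 = 0.005211 K/W
L/(kA) = 0.005211 ⇒ k = 0.0964/(0.005211·25.5) = 0.725 W/m·K

k = 0.725 W/m·K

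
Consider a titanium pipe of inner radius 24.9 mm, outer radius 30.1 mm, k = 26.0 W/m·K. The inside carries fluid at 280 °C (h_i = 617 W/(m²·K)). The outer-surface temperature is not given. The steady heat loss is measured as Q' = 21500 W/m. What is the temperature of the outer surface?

T_out = 32.3 °C

Series resistances:
  R'_conv,in = 1/(2πr h) = 1/(2π·0.0249·617) = 0.01036 m·K/W
  R'_titanium = ln(0.0301/0.0249)/(2πk) = 0.1897/(2π·26.0) = 0.001161 m·K/W
ΣR = 0.01152 m·K/W
ΔT = Q'·ΣR = 21500 × 0.01152 = 247.7 K
Heat flows outward, so T_out = T_in − ΔT = 280 − 247.7 = 32.3 °C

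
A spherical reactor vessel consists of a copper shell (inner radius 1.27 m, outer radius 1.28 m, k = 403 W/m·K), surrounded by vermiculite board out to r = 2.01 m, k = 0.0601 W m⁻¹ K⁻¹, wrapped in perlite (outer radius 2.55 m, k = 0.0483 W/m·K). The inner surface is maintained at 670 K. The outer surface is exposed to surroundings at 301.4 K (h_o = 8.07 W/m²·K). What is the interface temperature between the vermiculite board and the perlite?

T = 419 K

Series thermal resistances, inner to outer:
  R_copper = (1/1.27 − 1/1.28)/(4πk) = 0.006152/(4π·403) = 1.215×10^-6 K/W
  R_vermiculite board = (1/1.28 − 1/2.01)/(4πk) = 0.2837/(4π·0.0601) = 0.3757 K/W
  R_perlite = (1/2.01 − 1/2.55)/(4πk) = 0.1054/(4π·0.0483) = 0.1736 K/W
  R_conv,out = 1/(4πr²h) = 1/(4π·2.55²·8.07) = 0.001516 K/W
ΣR = 1.215×10^-6 + 0.3757 + 0.1736 + 0.001516 = 0.5508 K/W
Q = ΔT/ΣR = (670 K − 301.4 K)/0.5508 = 669.2 W
From the inner boundary to the vermiculite board/perlite interface, ΣR_partial = 0.3757 K/W.
T_interface = T_in − Q·ΣR_partial = 670 K − (669.2)(0.3757) = 419 K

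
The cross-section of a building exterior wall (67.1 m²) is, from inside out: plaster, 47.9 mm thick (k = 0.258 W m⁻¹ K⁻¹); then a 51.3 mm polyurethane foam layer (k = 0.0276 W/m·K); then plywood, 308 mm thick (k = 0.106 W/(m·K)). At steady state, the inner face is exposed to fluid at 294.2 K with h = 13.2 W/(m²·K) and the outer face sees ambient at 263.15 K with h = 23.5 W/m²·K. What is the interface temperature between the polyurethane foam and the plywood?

T = 281.21 K

Treat each layer as a resistance in series:
  R_conv,in = 1/(hA) = 1/(13.2·67.1) = 0.001129 K/W
  R_plaster = L/(kA) = 0.0479/(0.258·67.1) = 0.002767 K/W
  R_polyurethane foam = L/(kA) = 0.0513/(0.0276·67.1) = 0.02770 K/W
  R_plywood = L/(kA) = 0.308/(0.106·67.1) = 0.04330 K/W
  R_conv,out = 1/(hA) = 1/(23.5·67.1) = 6.342×10^-4 K/W
ΣR = 0.001129 + 0.002767 + 0.02770 + 0.04330 + 6.342×10^-4 = 0.07553 K/W
Q = ΔT/ΣR = (294.2 K − 263.15 K)/0.07553 = 411.1 W
From the inner boundary to the polyurethane foam/plywood interface, ΣR_partial = 0.03160 K/W.
T_interface = T_in − Q·ΣR_partial = 294.2 K − (411.1)(0.03160) = 281.21 K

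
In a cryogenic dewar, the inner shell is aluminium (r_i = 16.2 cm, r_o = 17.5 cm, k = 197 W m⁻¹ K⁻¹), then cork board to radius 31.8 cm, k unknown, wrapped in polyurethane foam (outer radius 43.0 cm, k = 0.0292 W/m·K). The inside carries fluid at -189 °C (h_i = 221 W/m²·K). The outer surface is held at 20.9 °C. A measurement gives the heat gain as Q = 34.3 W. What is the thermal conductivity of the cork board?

ΣR = ΔT/Q = |-189 − 20.9|/34.3 = 6.120 K/W
Known resistances:
  R_conv,in = 1/(4πr²h) = 1/(4π·0.162²·221) = 0.01372 K/W
  R_aluminium = (1/0.162 − 1/0.175)/(4πk) = 0.4586/(4π·197) = 1.852×10^-4 K/W
  R_polyurethane foam = (1/0.318 − 1/0.430)/(4πk) = 0.8191/(4π·0.0292) = 2.232 K/W
R_cork board = ΣR − ΣR_known = 6.120 − 2.246 = 3.874 K/W
(1/r₁−1/r₂)/(4πk) = 3.874 ⇒ k = 2.570/(4π·3.874) = 0.0528 W/m·K

k = 0.0528 W/m·K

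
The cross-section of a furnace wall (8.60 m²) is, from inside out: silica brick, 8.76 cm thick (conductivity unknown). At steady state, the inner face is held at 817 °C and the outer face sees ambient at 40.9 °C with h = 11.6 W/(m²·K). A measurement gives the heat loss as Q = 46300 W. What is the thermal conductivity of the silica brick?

ΣR = ΔT/Q = |817 − 40.9|/46300 = 0.01676 K/W
Known resistances:
  R_conv,out = 1/(hA) = 1/(11.6·8.60) = 0.01002 K/W
R_silica brick = ΣR − ΣR_known = 0.01676 − 0.01002 = 0.006740 K/W
L/(kA) = 0.006740 ⇒ k = 0.0876/(0.006740·8.60) = 1.51 W/m·K

k = 1.51 W/m·K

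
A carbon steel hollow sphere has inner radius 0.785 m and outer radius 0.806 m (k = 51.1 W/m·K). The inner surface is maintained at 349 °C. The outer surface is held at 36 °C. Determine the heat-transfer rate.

Q = 6.06×10^6 W

Q = 4πk·ΔT/(1/r₁ − 1/r₂) = 4π × 51.1 × 313 / (1/0.785 − 1/0.806) = 6.06×10^6 W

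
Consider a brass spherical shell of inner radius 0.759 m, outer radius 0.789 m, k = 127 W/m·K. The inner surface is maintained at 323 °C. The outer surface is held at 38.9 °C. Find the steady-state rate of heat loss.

Q = 9050 kW

Q = 4πk·ΔT/(1/r₁ − 1/r₂) = 4π × 127 × 284.1 / (1/0.759 − 1/0.789) = 9.05×10^6 W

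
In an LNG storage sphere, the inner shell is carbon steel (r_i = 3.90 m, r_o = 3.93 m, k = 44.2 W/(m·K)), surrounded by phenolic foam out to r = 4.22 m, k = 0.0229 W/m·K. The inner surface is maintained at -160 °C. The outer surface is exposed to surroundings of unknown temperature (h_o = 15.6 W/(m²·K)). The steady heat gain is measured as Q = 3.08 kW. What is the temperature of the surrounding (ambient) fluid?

Series resistances:
  R_carbon steel = (1/3.90 − 1/3.93)/(4πk) = 0.001957/(4π·44.2) = 3.524×10^-6 K/W
  R_phenolic foam = (1/3.93 − 1/4.22)/(4πk) = 0.01749/(4π·0.0229) = 0.06076 K/W
  R_conv,out = 1/(4πr²h) = 1/(4π·4.22²·15.6) = 2.864×10^-4 K/W
ΣR = 0.06105 K/W
ΔT = Q·ΣR = 3080 × 0.06105 = 188.0 K
Heat flows inward, so T_out = T_in + ΔT = -160 + 188.0 = 28.0 °C

T_out = 28.0 °C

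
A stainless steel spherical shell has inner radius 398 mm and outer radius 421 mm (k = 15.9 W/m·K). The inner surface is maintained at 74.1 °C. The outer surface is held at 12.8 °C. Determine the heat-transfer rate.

Q = 4πk·ΔT/(1/r₁ − 1/r₂) = 4π × 15.9 × 61.3 / (1/0.398 − 1/0.421) = 89200 W

Q = 89.2 kW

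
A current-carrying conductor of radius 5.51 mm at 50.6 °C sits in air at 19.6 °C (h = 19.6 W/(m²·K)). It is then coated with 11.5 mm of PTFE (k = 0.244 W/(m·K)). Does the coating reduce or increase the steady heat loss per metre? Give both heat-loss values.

Critical radius for a cylinder: r_cr = k/h = 0.0124 m = 1.24 cm.
Outer radius after coating: r₂ = 0.00551 + 0.0115 = 0.01701 m.
r₁ < r_cr < r₂: heat loss rises to a maximum at r_cr then falls. Whether the coating helps depends on whether Q(r₂) has dropped back below Q(r₁).
Bare: R = 1/(2πr₁h) = 1.474 m·K/W; Q = 31/1.474 = 21.0 W/m.
Coated: R = R_cond + R_conv = 1.213 m·K/W; Q = 31/1.213 = 25.6 W/m.

increases: 21.0 → 25.6 W/m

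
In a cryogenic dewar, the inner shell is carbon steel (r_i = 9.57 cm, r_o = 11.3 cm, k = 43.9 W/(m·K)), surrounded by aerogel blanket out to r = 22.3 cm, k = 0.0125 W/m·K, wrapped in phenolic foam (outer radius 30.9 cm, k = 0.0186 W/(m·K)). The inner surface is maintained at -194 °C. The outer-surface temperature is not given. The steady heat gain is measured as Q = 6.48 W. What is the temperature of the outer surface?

Sum the resistances:
  R_carbon steel = (1/0.0957 − 1/0.113)/(4πk) = 1.600/(4π·43.9) = 0.002900 K/W
  R_aerogel blanket = (1/0.113 − 1/0.223)/(4πk) = 4.365/(4π·0.0125) = 27.79 K/W
  R_phenolic foam = (1/0.223 − 1/0.309)/(4πk) = 1.248/(4π·0.0186) = 5.340 K/W
ΣR = 33.13 K/W
ΔT = Q·ΣR = 6.48 × 33.13 = 214.7 K
Heat flows inward, so T_out = T_in + ΔT = -194 + 214.7 = 20.7 °C

T_out = 20.7 °C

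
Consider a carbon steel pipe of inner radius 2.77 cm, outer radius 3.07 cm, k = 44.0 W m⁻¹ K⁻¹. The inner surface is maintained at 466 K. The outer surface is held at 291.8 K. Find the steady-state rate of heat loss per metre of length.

Q' = 2πk·ΔT/ln(r₂/r₁) = 2π × 44.0 × 174.2 / ln(0.0307/0.0277) = 4.68×10^5 W/m

Q' = 468 kW/m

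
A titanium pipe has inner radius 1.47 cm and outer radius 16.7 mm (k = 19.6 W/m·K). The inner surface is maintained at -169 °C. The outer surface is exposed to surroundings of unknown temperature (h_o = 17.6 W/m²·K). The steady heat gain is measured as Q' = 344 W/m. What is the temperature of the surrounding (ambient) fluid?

T_out = 17.6 °C

Sum the resistances:
  R'_titanium = ln(0.0167/0.0147)/(2πk) = 0.1276/(2π·19.6) = 0.001036 m·K/W
  R'_conv,out = 1/(2πr h) = 1/(2π·0.0167·17.6) = 0.5415 m·K/W
ΣR = 0.5425 m·K/W
ΔT = Q'·ΣR = 344 × 0.5425 = 186.6 K
Heat flows inward, so T_out = T_in + ΔT = -169 + 186.6 = 17.6 °C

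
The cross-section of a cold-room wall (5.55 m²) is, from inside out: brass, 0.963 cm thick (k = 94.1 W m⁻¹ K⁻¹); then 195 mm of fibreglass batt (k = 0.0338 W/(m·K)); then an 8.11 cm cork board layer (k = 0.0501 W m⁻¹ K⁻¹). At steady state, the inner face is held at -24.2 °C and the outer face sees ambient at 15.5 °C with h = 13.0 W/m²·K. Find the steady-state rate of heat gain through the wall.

Treat each layer as a resistance in series:
  R_brass = L/(kA) = 0.00963/(94.1·5.55) = 1.844×10^-5 K/W
  R_fibreglass batt = L/(kA) = 0.195/(0.0338·5.55) = 1.040 K/W
  R_cork board = L/(kA) = 0.0811/(0.0501·5.55) = 0.2917 K/W
  R_conv,out = 1/(hA) = 1/(13.0·5.55) = 0.01386 K/W
ΣR = 1.844×10^-5 + 1.040 + 0.2917 + 0.01386 = 1.346 K/W
Q = ΔT/ΣR = (-24.2 °C − 15.5 °C)/1.346 = -29.5 W
(Negative Q ⇒ heat flows inward; heat gain = 29.5 W.)

Q = 29.5 W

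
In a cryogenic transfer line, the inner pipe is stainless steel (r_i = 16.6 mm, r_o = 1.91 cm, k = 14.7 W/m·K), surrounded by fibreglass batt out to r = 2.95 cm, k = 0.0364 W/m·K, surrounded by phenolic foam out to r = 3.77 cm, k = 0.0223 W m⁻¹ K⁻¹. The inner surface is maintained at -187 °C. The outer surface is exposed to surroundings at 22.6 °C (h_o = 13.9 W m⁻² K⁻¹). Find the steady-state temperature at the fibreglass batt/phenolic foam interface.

Treat each layer as a resistance in series:
  R'_stainless steel = ln(0.0191/0.0166)/(2πk) = 0.1403/(2π·14.7) = 0.001519 m·K/W
  R'_fibreglass batt = ln(0.0295/0.0191)/(2πk) = 0.4347/(2π·0.0364) = 1.901 m·K/W
  R'_phenolic foam = ln(0.0377/0.0295)/(2πk) = 0.2453/(2π·0.0223) = 1.750 m·K/W
  R'_conv,out = 1/(2πr h) = 1/(2π·0.0377·13.9) = 0.3037 m·K/W
ΣR = 0.001519 + 1.901 + 1.750 + 0.3037 = 3.956 m·K/W
Q' = ΔT/ΣR = (-187 °C − 22.6 °C)/3.956 = -52.98 W/m
From the inner boundary to the fibreglass batt/phenolic foam interface, ΣR_partial = 1.903 m·K/W.
T_interface = T_in − Q'·ΣR_partial = -187 °C − (-52.98)(1.903) = -86.2 °C

T = -86.2 °C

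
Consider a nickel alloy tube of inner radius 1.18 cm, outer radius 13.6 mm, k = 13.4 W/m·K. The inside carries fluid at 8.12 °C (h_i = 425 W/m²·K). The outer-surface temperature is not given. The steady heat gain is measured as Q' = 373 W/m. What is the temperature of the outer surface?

T_out = 20.6 °C

Series resistances:
  R'_conv,in = 1/(2πr h) = 1/(2π·0.0118·425) = 0.03174 m·K/W
  R'_nickel alloy = ln(0.0136/0.0118)/(2πk) = 0.1420/(2π·13.4) = 0.001686 m·K/W
ΣR = 0.03342 m·K/W
ΔT = Q'·ΣR = 373 × 0.03342 = 12.47 K
Heat flows inward, so T_out = T_in + ΔT = 8.12 + 12.47 = 20.6 °C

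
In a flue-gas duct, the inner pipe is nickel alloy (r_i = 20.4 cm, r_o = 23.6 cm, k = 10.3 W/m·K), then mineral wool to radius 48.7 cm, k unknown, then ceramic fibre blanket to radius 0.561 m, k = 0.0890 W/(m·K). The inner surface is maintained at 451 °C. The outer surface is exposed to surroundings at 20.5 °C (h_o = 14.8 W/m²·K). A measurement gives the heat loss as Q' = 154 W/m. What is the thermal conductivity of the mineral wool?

k = 0.0457 W/m·K

ΣR = ΔT/Q' = |451 − 20.5|/154 = 2.795 m·K/W
Known resistances:
  R'_nickel alloy = ln(0.236/0.204)/(2πk) = 0.1457/(2π·10.3) = 0.002252 m·K/W
  R'_ceramic fibre blanket = ln(0.561/0.487)/(2πk) = 0.1415/(2π·0.0890) = 0.2530 m·K/W
  R'_conv,out = 1/(2πr h) = 1/(2π·0.561·14.8) = 0.01917 m·K/W
R_mineral wool = ΣR − ΣR_known = 2.795 − 0.2744 = 2.521 m·K/W
ln(r₂/r₁)/(2πk) = 2.521 ⇒ k = 0.7244/(2π·2.521) = 0.0457 W/m·K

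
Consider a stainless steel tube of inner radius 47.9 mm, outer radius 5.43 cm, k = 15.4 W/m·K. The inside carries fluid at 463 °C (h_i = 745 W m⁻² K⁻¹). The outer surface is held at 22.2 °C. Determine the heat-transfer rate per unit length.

Q' = 76.6 kW/m

Series thermal resistances, inner to outer:
  R'_conv,in = 1/(2πr h) = 1/(2π·0.0479·745) = 0.004460 m·K/W
  R'_stainless steel = ln(0.0543/0.0479)/(2πk) = 0.1254/(2π·15.4) = 0.001296 m·K/W
ΣR = 0.004460 + 0.001296 = 0.005756 m·K/W
Q' = ΔT/ΣR = (463 °C − 22.2 °C)/0.005756 = 76600 W/m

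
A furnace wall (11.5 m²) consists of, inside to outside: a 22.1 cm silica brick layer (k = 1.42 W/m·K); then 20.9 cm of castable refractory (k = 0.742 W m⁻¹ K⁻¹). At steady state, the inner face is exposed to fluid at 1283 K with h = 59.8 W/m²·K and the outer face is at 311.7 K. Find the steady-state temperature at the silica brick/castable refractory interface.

T = 914 K

Treat each layer as a resistance in series:
  R_conv,in = 1/(hA) = 1/(59.8·11.5) = 0.001454 K/W
  R_silica brick = L/(kA) = 0.221/(1.42·11.5) = 0.01353 K/W
  R_castable refractory = L/(kA) = 0.209/(0.742·11.5) = 0.02449 K/W
ΣR = 0.001454 + 0.01353 + 0.02449 = 0.03947 K/W
Q = ΔT/ΣR = (1283 K − 311.7 K)/0.03947 = 24610 W
From the inner boundary to the silica brick/castable refractory interface, ΣR_partial = 0.01498 K/W.
T_interface = T_in − Q·ΣR_partial = 1283 K − (24610)(0.01498) = 914 K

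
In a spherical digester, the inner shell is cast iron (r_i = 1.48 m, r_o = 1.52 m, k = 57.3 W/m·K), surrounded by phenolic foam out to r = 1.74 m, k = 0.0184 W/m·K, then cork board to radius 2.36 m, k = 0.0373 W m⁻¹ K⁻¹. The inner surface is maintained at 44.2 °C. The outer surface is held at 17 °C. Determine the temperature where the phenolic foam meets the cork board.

T = 29.8 °C

Treat each layer as a resistance in series:
  R_cast iron = (1/1.48 − 1/1.52)/(4πk) = 0.01778/(4π·57.3) = 2.469×10^-5 K/W
  R_phenolic foam = (1/1.52 − 1/1.74)/(4πk) = 0.08318/(4π·0.0184) = 0.3598 K/W
  R_cork board = (1/1.74 − 1/2.36)/(4πk) = 0.1510/(4π·0.0373) = 0.3221 K/W
ΣR = 2.469×10^-5 + 0.3598 + 0.3221 = 0.6819 K/W
Q = ΔT/ΣR = (44.2 °C − 17 °C)/0.6819 = 39.89 W
From the inner boundary to the phenolic foam/cork board interface, ΣR_partial = 0.3598 K/W.
T_interface = T_in − Q·ΣR_partial = 44.2 °C − (39.89)(0.3598) = 29.8 °C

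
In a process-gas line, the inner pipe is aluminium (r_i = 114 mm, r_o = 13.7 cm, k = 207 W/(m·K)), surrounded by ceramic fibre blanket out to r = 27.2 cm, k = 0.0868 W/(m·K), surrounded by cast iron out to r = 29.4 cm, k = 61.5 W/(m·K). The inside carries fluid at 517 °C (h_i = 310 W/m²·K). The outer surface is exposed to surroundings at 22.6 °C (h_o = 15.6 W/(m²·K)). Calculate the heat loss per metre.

Q' = 381 W/m

Resistance network (inner→outer):
  R'_conv,in = 1/(2πr h) = 1/(2π·0.114·310) = 0.004504 m·K/W
  R'_aluminium = ln(0.137/0.114)/(2πk) = 0.1838/(2π·207) = 1.413×10^-4 m·K/W
  R'_ceramic fibre blanket = ln(0.272/0.137)/(2πk) = 0.6858/(2π·0.0868) = 1.258 m·K/W
  R'_cast iron = ln(0.294/0.272)/(2πk) = 0.07778/(2π·61.5) = 2.013×10^-4 m·K/W
  R'_conv,out = 1/(2πr h) = 1/(2π·0.294·15.6) = 0.03470 m·K/W
ΣR = 0.004504 + 1.413×10^-4 + 1.258 + 2.013×10^-4 + 0.03470 = 1.298 m·K/W
Q' = ΔT/ΣR = (517 °C − 22.6 °C)/1.298 = 381 W/m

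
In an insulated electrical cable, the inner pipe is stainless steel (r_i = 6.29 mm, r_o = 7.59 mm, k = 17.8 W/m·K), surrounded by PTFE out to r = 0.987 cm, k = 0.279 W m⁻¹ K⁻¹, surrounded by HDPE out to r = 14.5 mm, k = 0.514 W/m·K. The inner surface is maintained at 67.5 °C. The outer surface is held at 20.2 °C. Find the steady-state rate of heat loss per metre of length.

Q' = 175 W/m

Treat each layer as a resistance in series:
  R'_stainless steel = ln(0.00759/0.00629)/(2πk) = 0.1879/(2π·17.8) = 0.001680 m·K/W
  R'_PTFE = ln(0.00987/0.00759)/(2πk) = 0.2627/(2π·0.279) = 0.1498 m·K/W
  R'_HDPE = ln(0.0145/0.00987)/(2πk) = 0.3846/(2π·0.514) = 0.1191 m·K/W
ΣR = 0.001680 + 0.1498 + 0.1191 = 0.2706 m·K/W
Q' = ΔT/ΣR = (67.5 °C − 20.2 °C)/0.2706 = 175 W/m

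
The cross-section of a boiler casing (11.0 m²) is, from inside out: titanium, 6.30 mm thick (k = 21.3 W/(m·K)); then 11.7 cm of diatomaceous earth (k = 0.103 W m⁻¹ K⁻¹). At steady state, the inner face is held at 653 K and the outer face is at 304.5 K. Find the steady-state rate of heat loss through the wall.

Q = 3370 W

Treat each layer as a resistance in series:
  R_titanium = L/(kA) = 0.00630/(21.3·11.0) = 2.689×10^-5 K/W
  R_diatomaceous earth = L/(kA) = 0.117/(0.103·11.0) = 0.1033 K/W
ΣR = 2.689×10^-5 + 0.1033 = 0.1033 K/W
Q = ΔT/ΣR = (653 K − 304.5 K)/0.1033 = 3370 W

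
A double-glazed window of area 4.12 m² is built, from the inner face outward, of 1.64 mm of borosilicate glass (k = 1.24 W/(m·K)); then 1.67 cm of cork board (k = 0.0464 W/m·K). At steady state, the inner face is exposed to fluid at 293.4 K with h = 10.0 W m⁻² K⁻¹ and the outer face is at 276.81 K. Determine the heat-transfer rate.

Q = 148 W

Resistance network (inner→outer):
  R_conv,in = 1/(hA) = 1/(10.0·4.12) = 0.02427 K/W
  R_borosilicate glass = L/(kA) = 0.00164/(1.24·4.12) = 3.210×10^-4 K/W
  R_cork board = L/(kA) = 0.0167/(0.0464·4.12) = 0.08736 K/W
ΣR = 0.02427 + 3.210×10^-4 + 0.08736 = 0.1120 K/W
Q = ΔT/ΣR = (293.4 K − 276.81 K)/0.1120 = 148 W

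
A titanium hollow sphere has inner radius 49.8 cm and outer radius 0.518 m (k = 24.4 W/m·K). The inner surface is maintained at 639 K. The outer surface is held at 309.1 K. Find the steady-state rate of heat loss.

Q = 4πk·ΔT/(1/r₁ − 1/r₂) = 4π × 24.4 × 329.9 / (1/0.498 − 1/0.518) = 1.30×10^6 W

Q = 1.30×10^6 W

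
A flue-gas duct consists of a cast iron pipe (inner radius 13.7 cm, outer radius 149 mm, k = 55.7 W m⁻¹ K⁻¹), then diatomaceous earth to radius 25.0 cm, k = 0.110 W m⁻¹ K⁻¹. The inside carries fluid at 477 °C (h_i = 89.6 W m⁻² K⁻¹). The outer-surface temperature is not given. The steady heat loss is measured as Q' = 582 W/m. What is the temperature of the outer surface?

Sum the resistances:
  R'_conv,in = 1/(2πr h) = 1/(2π·0.137·89.6) = 0.01297 m·K/W
  R'_cast iron = ln(0.149/0.137)/(2πk) = 0.08397/(2π·55.7) = 2.399×10^-4 m·K/W
  R'_diatomaceous earth = ln(0.250/0.149)/(2πk) = 0.5175/(2π·0.110) = 0.7488 m·K/W
ΣR = 0.7620 m·K/W
ΔT = Q'·ΣR = 582 × 0.7620 = 443.5 K
Heat flows outward, so T_out = T_in − ΔT = 477 − 443.5 = 33.5 °C

T_out = 33.5 °C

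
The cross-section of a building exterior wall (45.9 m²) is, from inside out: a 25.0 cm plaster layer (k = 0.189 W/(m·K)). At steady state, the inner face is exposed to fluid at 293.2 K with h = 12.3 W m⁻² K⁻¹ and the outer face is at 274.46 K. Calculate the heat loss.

Resistance network (inner→outer):
  R_conv,in = 1/(hA) = 1/(12.3·45.9) = 0.001771 K/W
  R_plaster = L/(kA) = 0.250/(0.189·45.9) = 0.02882 K/W
ΣR = 0.001771 + 0.02882 = 0.03059 K/W
Q = ΔT/ΣR = (293.2 K − 274.46 K)/0.03059 = 613 W

Q = 613 W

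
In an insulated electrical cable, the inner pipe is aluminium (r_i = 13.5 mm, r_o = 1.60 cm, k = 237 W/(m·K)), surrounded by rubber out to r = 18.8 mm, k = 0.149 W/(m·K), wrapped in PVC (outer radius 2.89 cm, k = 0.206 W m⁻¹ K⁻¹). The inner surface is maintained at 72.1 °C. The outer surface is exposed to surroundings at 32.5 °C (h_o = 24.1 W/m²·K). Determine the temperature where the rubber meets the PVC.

T = 62.8 °C

Treat each layer as a resistance in series:
  R'_aluminium = ln(0.0160/0.0135)/(2πk) = 0.1699/(2π·237) = 1.141×10^-4 m·K/W
  R'_rubber = ln(0.0188/0.0160)/(2πk) = 0.1613/(2π·0.149) = 0.1723 m·K/W
  R'_PVC = ln(0.0289/0.0188)/(2πk) = 0.4300/(2π·0.206) = 0.3322 m·K/W
  R'_conv,out = 1/(2πr h) = 1/(2π·0.0289·24.1) = 0.2285 m·K/W
ΣR = 1.141×10^-4 + 0.1723 + 0.3322 + 0.2285 = 0.7331 m·K/W
Q' = ΔT/ΣR = (72.1 °C − 32.5 °C)/0.7331 = 54.02 W/m
From the inner boundary to the rubber/PVC interface, ΣR_partial = 0.1724 m·K/W.
T_interface = T_in − Q'·ΣR_partial = 72.1 °C − (54.02)(0.1724) = 62.8 °C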